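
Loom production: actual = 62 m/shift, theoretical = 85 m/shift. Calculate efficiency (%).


Formula: Efficiency% = (Actual output / Theoretical output) * 100
Efficiency% = (62 / 85) * 100
Efficiency% = 0.729412 * 100 = 72.9412% ≈ 72.9%

72.9%


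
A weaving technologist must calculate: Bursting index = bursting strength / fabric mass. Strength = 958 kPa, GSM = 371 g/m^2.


Formula: Bursting Index = Bursting Strength / Fabric GSM
BI = 958 kPa / 371 g/m^2
BI = 2.582 kPa/(g/m^2)

2.582 kPa/(g/m^2)


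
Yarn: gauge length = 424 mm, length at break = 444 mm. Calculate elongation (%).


Formula: Elongation (%) = ((L_break - L0) / L0) * 100
Step 1: Extension = 444 - 424 = 20 mm
Step 2: Elongation = (20 / 424) * 100
Step 3: Elongation = 0.04717 * 100 = 4.717% ≈ 4.7%

4.7%


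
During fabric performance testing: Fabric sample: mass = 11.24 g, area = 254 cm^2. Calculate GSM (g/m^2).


Formula: GSM = mass_g / area_m2
Step 1: Convert area: 254 cm^2 = 254 / 10000 = 0.0254 m^2
Step 2: GSM = 11.24 g / 0.0254 m^2 = 442.5 g/m^2

442.5 g/m^2


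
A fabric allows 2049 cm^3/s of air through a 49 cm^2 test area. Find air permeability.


Formula: Air Permeability = Airflow / Test Area
AP = 2049 cm^3/s / 49 cm^2
AP = 41.8 cm^3/s/cm^2

41.8 cm^3/s/cm^2


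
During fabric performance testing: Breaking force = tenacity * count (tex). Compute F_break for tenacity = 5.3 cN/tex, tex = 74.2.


Formula: Breaking force = Tenacity * Linear density
F = 5.3 cN/tex * 74.2 tex
F = 393.26 cN

393.26 cN


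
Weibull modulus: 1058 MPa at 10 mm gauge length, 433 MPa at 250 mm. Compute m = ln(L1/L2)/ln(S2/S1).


Formula: m = ln(L1/L2) / ln(S2/S1)
Step 1: ln(L1/L2) = ln(10/250) = -3.21888
Step 2: S2/S1 = 433/1058 = 0.40926
Step 3: ln(S2/S1) = ln(0.40926) = -0.89340
Step 4: m = -3.21888 / -0.89340 = 3.60

3.60 (Weibull m)


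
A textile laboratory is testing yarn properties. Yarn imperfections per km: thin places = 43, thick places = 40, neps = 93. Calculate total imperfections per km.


Formula: Total = thin places + thick places + neps
Total = 43 + 40 + 93
Total = 176 imperfections/km

176 imperfections/km


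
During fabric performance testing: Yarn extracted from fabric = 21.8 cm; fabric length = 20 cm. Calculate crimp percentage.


Formula: Crimp% = ((L_yarn - L_fabric) / L_fabric) * 100
Step 1: Extension = 21.8 - 20 = 1.8 cm
Step 2: Crimp% = (1.8 / 20) * 100
Step 3: Crimp% = 0.09 * 100 = 9.0%

9.0%


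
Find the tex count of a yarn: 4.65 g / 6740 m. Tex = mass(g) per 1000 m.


Formula: Tex = (mass_g / length_m) * 1000
Substituting: Tex = (4.65 / 6740) * 1000
Intermediate: 4.65 / 6740 = 0.00068991 g/m
Tex = 0.00068991 * 1000 = 0.69 tex

0.69 tex


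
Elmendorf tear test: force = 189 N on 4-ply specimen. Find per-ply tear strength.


Formula: Per-ply strength = Total force / Number of plies
Per-ply = 189 N / 4
Per-ply = 47.25 N

47.25 N


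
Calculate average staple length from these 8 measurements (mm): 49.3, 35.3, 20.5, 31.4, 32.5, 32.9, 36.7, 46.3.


Formula: Mean = sum of lengths / count
Sum = 49.3 + 35.3 + 20.5 + 31.4 + 32.5 + 32.9 + 36.7 + 46.3
Sum = 284.9 mm
Mean = 284.9 / 8 = 35.61 mm

35.61 mm


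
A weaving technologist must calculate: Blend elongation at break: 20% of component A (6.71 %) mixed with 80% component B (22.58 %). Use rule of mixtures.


Formula: Blend property = (fraction_A * property_A) + (fraction_B * property_B)
Step 1: Contribution A = 20/100 * 6.71 % = 1.342 %
Step 2: Contribution B = 80/100 * 22.58 % = 18.064 %
Step 3: Blend elongation at break = 1.342 + 18.064 = 19.406 %

19.406 %


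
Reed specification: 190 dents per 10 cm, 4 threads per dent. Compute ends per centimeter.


Formula: EPC = (dents per 10 cm * ends per dent) / 10
Step 1: Total ends per 10 cm = 190 * 4 = 760
Step 2: EPC = 760 / 10 = 76.0 ends/cm

76.0 ends/cm


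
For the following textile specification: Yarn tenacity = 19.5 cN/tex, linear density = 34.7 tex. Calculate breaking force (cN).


Formula: Breaking force = Tenacity * Linear density
F = 19.5 cN/tex * 34.7 tex
F = 676.65 cN

676.65 cN


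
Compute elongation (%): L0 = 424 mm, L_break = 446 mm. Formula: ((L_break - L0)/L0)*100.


Formula: Elongation (%) = ((L_break - L0) / L0) * 100
Step 1: Extension = 446 - 424 = 22 mm
Step 2: Elongation = (22 / 424) * 100
Step 3: Elongation = 0.051887 * 100 = 5.1887% ≈ 5.2%

5.2%


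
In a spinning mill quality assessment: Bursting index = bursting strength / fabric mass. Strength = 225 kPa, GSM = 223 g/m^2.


Formula: Bursting Index = Bursting Strength / Fabric GSM
BI = 225 kPa / 223 g/m^2
BI = 1.009 kPa/(g/m^2)

1.009 kPa/(g/m^2)


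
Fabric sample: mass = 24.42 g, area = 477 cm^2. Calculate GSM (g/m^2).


Formula: GSM = mass_g / area_m2
Step 1: Convert area: 477 cm^2 = 477 / 10000 = 0.0477 m^2
Step 2: GSM = 24.42 g / 0.0477 m^2 = 511.9 g/m^2

511.9 g/m^2


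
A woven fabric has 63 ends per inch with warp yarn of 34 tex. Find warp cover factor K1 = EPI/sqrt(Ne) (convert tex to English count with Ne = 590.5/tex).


Formula: K1 = EPI / sqrt(Ne), with Ne = 590.5 / tex_warp
Step 1: Ne = 590.5 / 34 = 17.368
Step 2: sqrt(Ne) = sqrt(17.368) = 4.1675
Step 3: K1 = 63 / 4.1675 = 15.1

15.1


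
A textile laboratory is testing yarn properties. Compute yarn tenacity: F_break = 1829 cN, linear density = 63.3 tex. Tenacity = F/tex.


Formula: Tenacity = Breaking force / Linear density
Tenacity = 1829 cN / 63.3 tex
Tenacity = 28.89 cN/tex

28.89 cN/tex


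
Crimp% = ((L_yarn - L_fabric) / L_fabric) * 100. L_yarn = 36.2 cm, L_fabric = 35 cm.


Formula: Crimp% = ((L_yarn - L_fabric) / L_fabric) * 100
Step 1: Extension = 36.2 - 35 = 1.2 cm
Step 2: Crimp% = (1.2 / 35) * 100
Step 3: Crimp% = 0.034286 * 100 = 3.4286% ≈ 3.4%

3.4%


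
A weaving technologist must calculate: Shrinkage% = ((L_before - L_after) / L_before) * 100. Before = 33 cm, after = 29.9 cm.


Formula: Shrinkage% = ((L_before - L_after) / L_before) * 100
Step 1: Shrinkage = 33 - 29.9 = 3.1 cm
Step 2: Shrinkage% = (3.1 / 33) * 100
Step 3: Shrinkage% = 0.093939 * 100 = 9.3939% ≈ 9.4%

9.4%


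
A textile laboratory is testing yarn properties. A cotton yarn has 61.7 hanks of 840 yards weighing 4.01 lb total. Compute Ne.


Formula: Ne = hanks / mass_lb
Substituting: Ne = 61.7 / 4.01
Ne = 15.4

15.4 Ne


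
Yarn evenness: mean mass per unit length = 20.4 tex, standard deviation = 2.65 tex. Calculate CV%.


Formula: CV% = (standard deviation / mean) * 100
Step 1: Ratio = 2.65 / 20.4 = 0.129902
Step 2: CV% = 0.129902 * 100 = 12.9902% ≈ 13.0%

13.0%


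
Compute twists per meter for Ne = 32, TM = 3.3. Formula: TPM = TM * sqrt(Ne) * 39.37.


Formula: TPM = TM * sqrt(Ne) * 39.37
Step 1: sqrt(Ne) = sqrt(32) = 5.6569
Step 2: TM * sqrt(Ne) = 3.3 * 5.6569 = 18.6678
Step 3: TPM = 18.6678 * 39.37 = 735 twists/m

735 twists/m


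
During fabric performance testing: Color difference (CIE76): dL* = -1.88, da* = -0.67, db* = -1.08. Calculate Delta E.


Formula: Delta E = sqrt(dL*^2 + da*^2 + db*^2)
Step 1: dL*^2 = (-1.88)^2 = 3.5344
Step 2: da*^2 = (-0.67)^2 = 0.4489
Step 3: db*^2 = (-1.08)^2 = 1.1664
Step 4: Sum = 3.5344 + 0.4489 + 1.1664 = 5.1497
Step 5: Delta E = sqrt(5.1497) = 2.27

2.27 Delta E


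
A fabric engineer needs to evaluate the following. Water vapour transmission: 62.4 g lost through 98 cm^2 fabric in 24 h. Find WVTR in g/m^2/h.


Formula: WVTR = mass_loss / (area * time)
Step 1: Convert area: 98 cm^2 = 0.0098 m^2
Step 2: WVTR = 62.4 g / (0.0098 m^2 * 24 h)
Step 3: WVTR = 62.4 / 0.2352 = 265.3 g/m^2/h

265.3 g/m^2/h


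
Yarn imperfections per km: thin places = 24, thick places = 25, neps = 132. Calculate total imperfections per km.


Formula: Total = thin places + thick places + neps
Total = 24 + 25 + 132
Total = 181 imperfections/km

181 imperfections/km


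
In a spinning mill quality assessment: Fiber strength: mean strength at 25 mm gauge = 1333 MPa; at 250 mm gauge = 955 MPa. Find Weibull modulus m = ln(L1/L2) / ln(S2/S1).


Formula: m = ln(L1/L2) / ln(S2/S1)
Step 1: ln(L1/L2) = ln(25/250) = -2.30259
Step 2: S2/S1 = 955/1333 = 0.71643
Step 3: ln(S2/S1) = ln(0.71643) = -0.33347
Step 4: m = -2.30259 / -0.33347 = 6.90

6.90 (Weibull m)


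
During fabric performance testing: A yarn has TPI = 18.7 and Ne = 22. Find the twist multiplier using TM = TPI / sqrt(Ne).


Formula: TM = TPI / sqrt(Ne)
Step 1: sqrt(Ne) = sqrt(22) = 4.6904
Step 2: TM = 18.7 / 4.6904 = 3.99

3.99 TM


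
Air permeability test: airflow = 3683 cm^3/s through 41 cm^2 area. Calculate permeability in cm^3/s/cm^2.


Formula: Air Permeability = Airflow / Test Area
AP = 3683 cm^3/s / 41 cm^2
AP = 89.8 cm^3/s/cm^2

89.8 cm^3/s/cm^2


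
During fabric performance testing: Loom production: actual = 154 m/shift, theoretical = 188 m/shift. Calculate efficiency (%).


Formula: Efficiency% = (Actual output / Theoretical output) * 100
Efficiency% = (154 / 188) * 100
Efficiency% = 0.819149 * 100 = 81.9149% ≈ 81.9%

81.9%


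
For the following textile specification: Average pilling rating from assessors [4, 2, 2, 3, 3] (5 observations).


Formula: Mean = sum / count
Sum = 4 + 2 + 2 + 3 + 3 = 14
Mean = 14 / 5 = 2.8

2.8


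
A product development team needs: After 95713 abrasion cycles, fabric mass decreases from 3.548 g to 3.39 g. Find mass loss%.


Formula: Mass loss% = ((m_before - m_after) / m_before) * 100
Step 1: Mass loss = 3.548 - 3.39 = 0.158 g
Step 2: Ratio = 0.158 / 3.548 = 0.0445321
Step 3: Mass loss% = 0.0445321 * 100 = 4.45321% ≈ 4.45%

4.45%


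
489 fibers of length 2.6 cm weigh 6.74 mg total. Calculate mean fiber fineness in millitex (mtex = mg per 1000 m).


Formula: fineness (mtex) = mass (mg) / total length (km) = (mass_mg / total_length_m) * 1000
Step 1: Convert fiber length: 2.6 cm = 0.026 m
Step 2: Total fiber length = 489 * 0.026 = 12.714 m
Step 3: Linear density = 6.74 mg / 12.714 m = 0.5301 mg/m
Step 4: fineness = 0.5301 * 1000 = 530.1 mtex

530.1 mtex


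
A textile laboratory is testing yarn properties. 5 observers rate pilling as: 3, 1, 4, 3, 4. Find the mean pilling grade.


Formula: Mean = sum / count
Sum = 3 + 1 + 4 + 3 + 4 = 15
Mean = 15 / 5 = 3.0

3.0


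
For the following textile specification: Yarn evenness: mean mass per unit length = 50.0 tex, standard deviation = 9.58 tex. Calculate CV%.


Formula: CV% = (standard deviation / mean) * 100
Step 1: Ratio = 9.58 / 50.0 = 0.1916
Step 2: CV% = 0.1916 * 100 = 19.16% ≈ 19.2%

19.2%


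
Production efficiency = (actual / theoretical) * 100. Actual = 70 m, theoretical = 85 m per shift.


Formula: Efficiency% = (Actual output / Theoretical output) * 100
Efficiency% = (70 / 85) * 100
Efficiency% = 0.823529 * 100 = 82.3529% ≈ 82.4%

82.4%


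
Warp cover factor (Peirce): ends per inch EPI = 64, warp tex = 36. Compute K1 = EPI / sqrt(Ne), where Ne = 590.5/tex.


Formula: K1 = EPI / sqrt(Ne), with Ne = 590.5 / tex_warp
Step 1: Ne = 590.5 / 36 = 16.403
Step 2: sqrt(Ne) = sqrt(16.403) = 4.0501
Step 3: K1 = 64 / 4.0501 = 15.8

15.8


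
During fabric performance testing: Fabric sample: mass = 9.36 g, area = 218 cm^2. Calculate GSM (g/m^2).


Formula: GSM = mass_g / area_m2
Step 1: Convert area: 218 cm^2 = 218 / 10000 = 0.0218 m^2
Step 2: GSM = 9.36 g / 0.0218 m^2 = 429.4 g/m^2

429.4 g/m^2


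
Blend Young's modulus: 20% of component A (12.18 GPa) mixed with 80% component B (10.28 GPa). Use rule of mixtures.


Formula: Blend property = (fraction_A * property_A) + (fraction_B * property_B)
Step 1: Contribution A = 20/100 * 12.18 GPa = 2.436 GPa
Step 2: Contribution B = 80/100 * 10.28 GPa = 8.224 GPa
Step 3: Blend Young's modulus = 2.436 + 8.224 = 10.66 GPa

10.66 GPa


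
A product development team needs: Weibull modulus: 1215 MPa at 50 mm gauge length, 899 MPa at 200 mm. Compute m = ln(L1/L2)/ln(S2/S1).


Formula: m = ln(L1/L2) / ln(S2/S1)
Step 1: ln(L1/L2) = ln(50/200) = -1.38629
Step 2: S2/S1 = 899/1215 = 0.73992
Step 3: ln(S2/S1) = ln(0.73992) = -0.30121
Step 4: m = -1.38629 / -0.30121 = 4.60

4.60 (Weibull m)


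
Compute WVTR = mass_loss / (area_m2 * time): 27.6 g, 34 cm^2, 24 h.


Formula: WVTR = mass_loss / (area * time)
Step 1: Convert area: 34 cm^2 = 0.0034 m^2
Step 2: WVTR = 27.6 g / (0.0034 m^2 * 24 h)
Step 3: WVTR = 27.6 / 0.0816 = 338.2 g/m^2/h

338.2 g/m^2/h


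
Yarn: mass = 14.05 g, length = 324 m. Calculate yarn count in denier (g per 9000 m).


Formula: den = (mass_g / length_m) * 9000
Substituting: den = (14.05 / 324) * 9000
Intermediate: 14.05 / 324 = 0.0433642 g/m
den = 0.0433642 * 9000 = 390.3 denier

390.3 denier


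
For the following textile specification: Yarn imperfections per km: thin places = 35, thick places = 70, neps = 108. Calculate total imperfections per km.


Formula: Total = thin places + thick places + neps
Total = 35 + 70 + 108
Total = 213 imperfections/km

213 imperfections/km


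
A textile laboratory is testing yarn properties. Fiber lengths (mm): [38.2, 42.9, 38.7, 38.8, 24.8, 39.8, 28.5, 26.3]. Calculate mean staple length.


Formula: Mean = sum of lengths / count
Sum = 38.2 + 42.9 + 38.7 + 38.8 + 24.8 + 39.8 + 28.5 + 26.3
Sum = 278.0 mm
Mean = 278.0 / 8 = 34.75 mm

34.75 mm


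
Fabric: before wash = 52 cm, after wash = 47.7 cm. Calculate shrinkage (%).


Formula: Shrinkage% = ((L_before - L_after) / L_before) * 100
Step 1: Shrinkage = 52 - 47.7 = 4.3 cm
Step 2: Shrinkage% = (4.3 / 52) * 100
Step 3: Shrinkage% = 0.082692 * 100 = 8.2692% ≈ 8.3%

8.3%


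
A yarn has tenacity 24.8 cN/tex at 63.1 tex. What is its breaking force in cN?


Formula: Breaking force = Tenacity * Linear density
F = 24.8 cN/tex * 63.1 tex
F = 1564.88 cN

1564.88 cN


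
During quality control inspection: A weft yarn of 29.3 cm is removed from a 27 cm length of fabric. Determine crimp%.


Formula: Crimp% = ((L_yarn - L_fabric) / L_fabric) * 100
Step 1: Extension = 29.3 - 27 = 2.3 cm
Step 2: Crimp% = (2.3 / 27) * 100
Step 3: Crimp% = 0.085185 * 100 = 8.5185% ≈ 8.5%

8.5%


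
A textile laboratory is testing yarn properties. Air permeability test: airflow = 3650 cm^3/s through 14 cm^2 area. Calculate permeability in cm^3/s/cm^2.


Formula: Air Permeability = Airflow / Test Area
AP = 3650 cm^3/s / 14 cm^2
AP = 260.7 cm^3/s/cm^2

260.7 cm^3/s/cm^2


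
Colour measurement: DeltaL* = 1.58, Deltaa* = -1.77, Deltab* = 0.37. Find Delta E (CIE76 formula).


Formula: Delta E = sqrt(dL*^2 + da*^2 + db*^2)
Step 1: dL*^2 = 1.58^2 = 2.4964
Step 2: da*^2 = (-1.77)^2 = 3.1329
Step 3: db*^2 = 0.37^2 = 0.1369
Step 4: Sum = 2.4964 + 3.1329 + 0.1369 = 5.7662
Step 5: Delta E = sqrt(5.7662) = 2.4

2.4 Delta E


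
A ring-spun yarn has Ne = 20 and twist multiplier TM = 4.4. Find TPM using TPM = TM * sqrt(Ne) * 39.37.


Formula: TPM = TM * sqrt(Ne) * 39.37
Step 1: sqrt(Ne) = sqrt(20) = 4.4721
Step 2: TM * sqrt(Ne) = 4.4 * 4.4721 = 19.6772
Step 3: TPM = 19.6772 * 39.37 = 775 twists/m

775 twists/m


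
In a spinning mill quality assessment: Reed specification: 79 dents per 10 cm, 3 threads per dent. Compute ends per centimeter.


Formula: EPC = (dents per 10 cm * ends per dent) / 10
Step 1: Total ends per 10 cm = 79 * 3 = 237
Step 2: EPC = 237 / 10 = 23.7 ends/cm

23.7 ends/cm


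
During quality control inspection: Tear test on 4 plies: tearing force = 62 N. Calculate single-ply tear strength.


Formula: Per-ply strength = Total force / Number of plies
Per-ply = 62 N / 4
Per-ply = 15.5 N

15.5 N


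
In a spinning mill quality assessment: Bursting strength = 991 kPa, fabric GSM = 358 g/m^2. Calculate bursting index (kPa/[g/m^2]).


Formula: Bursting Index = Bursting Strength / Fabric GSM
BI = 991 kPa / 358 g/m^2
BI = 2.768 kPa/(g/m^2)

2.768 kPa/(g/m^2)


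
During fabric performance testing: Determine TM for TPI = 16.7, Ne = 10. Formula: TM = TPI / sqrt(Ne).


Formula: TM = TPI / sqrt(Ne)
Step 1: sqrt(Ne) = sqrt(10) = 3.1623
Step 2: TM = 16.7 / 3.1623 = 5.28

5.28 TM


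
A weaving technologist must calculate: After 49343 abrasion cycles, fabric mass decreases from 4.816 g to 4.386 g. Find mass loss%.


Formula: Mass loss% = ((m_before - m_after) / m_before) * 100
Step 1: Mass loss = 4.816 - 4.386 = 0.43 g
Step 2: Ratio = 0.43 / 4.816 = 0.0892857
Step 3: Mass loss% = 0.0892857 * 100 = 8.92857% ≈ 8.93%

8.93%


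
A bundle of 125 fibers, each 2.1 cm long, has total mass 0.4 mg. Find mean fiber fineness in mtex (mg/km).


Formula: fineness (mtex) = mass (mg) / total length (km) = (mass_mg / total_length_m) * 1000
Step 1: Convert fiber length: 2.1 cm = 0.021 m
Step 2: Total fiber length = 125 * 0.021 = 2.625 m
Step 3: Linear density = 0.4 mg / 2.625 m = 0.1524 mg/m
Step 4: fineness = 0.1524 * 1000 = 152.4 mtex

152.4 mtex


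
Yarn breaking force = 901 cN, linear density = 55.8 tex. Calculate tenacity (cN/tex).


Formula: Tenacity = Breaking force / Linear density
Tenacity = 901 cN / 55.8 tex
Tenacity = 16.15 cN/tex

16.15 cN/tex


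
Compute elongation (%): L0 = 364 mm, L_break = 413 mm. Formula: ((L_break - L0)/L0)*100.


Formula: Elongation (%) = ((L_break - L0) / L0) * 100
Step 1: Extension = 413 - 364 = 49 mm
Step 2: Elongation = (49 / 364) * 100
Step 3: Elongation = 0.134615 * 100 = 13.4615% ≈ 13.5%

13.5%


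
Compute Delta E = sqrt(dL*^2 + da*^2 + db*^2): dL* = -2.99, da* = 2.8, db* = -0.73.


Formula: Delta E = sqrt(dL*^2 + da*^2 + db*^2)
Step 1: dL*^2 = (-2.99)^2 = 8.9401
Step 2: da*^2 = 2.8^2 = 7.84
Step 3: db*^2 = (-0.73)^2 = 0.5329
Step 4: Sum = 8.9401 + 7.84 + 0.5329 = 17.313
Step 5: Delta E = sqrt(17.313) = 4.16

4.16 Delta E


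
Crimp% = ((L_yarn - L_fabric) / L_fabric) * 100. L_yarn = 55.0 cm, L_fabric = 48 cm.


Formula: Crimp% = ((L_yarn - L_fabric) / L_fabric) * 100
Step 1: Extension = 55.0 - 48 = 7.0 cm
Step 2: Crimp% = (7.0 / 48) * 100
Step 3: Crimp% = 0.145833 * 100 = 14.5833% ≈ 14.6%

14.6%


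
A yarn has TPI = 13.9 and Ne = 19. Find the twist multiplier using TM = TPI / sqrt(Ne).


Formula: TM = TPI / sqrt(Ne)
Step 1: sqrt(Ne) = sqrt(19) = 4.3589
Step 2: TM = 13.9 / 4.3589 = 3.19

3.19 TM


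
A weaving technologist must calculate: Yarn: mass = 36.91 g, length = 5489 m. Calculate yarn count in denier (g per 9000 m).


Formula: den = (mass_g / length_m) * 9000
Substituting: den = (36.91 / 5489) * 9000
Intermediate: 36.91 / 5489 = 0.00672436 g/m
den = 0.00672436 * 9000 = 60.5 denier

60.5 denier


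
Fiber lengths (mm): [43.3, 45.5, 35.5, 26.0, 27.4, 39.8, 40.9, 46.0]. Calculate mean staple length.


Formula: Mean = sum of lengths / count
Sum = 43.3 + 45.5 + 35.5 + 26.0 + 27.4 + 39.8 + 40.9 + 46.0
Sum = 304.4 mm
Mean = 304.4 / 8 = 38.05 mm

38.05 mm


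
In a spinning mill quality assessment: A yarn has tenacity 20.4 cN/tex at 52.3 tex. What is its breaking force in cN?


Formula: Breaking force = Tenacity * Linear density
F = 20.4 cN/tex * 52.3 tex
F = 1066.92 cN

1066.92 cN


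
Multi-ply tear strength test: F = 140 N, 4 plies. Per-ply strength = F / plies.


Formula: Per-ply strength = Total force / Number of plies
Per-ply = 140 N / 4
Per-ply = 35 N

35 N


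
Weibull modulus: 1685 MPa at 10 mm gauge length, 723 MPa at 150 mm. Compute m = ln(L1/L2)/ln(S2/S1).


Formula: m = ln(L1/L2) / ln(S2/S1)
Step 1: ln(L1/L2) = ln(10/150) = -2.70805
Step 2: S2/S1 = 723/1685 = 0.42908
Step 3: ln(S2/S1) = ln(0.42908) = -0.84611
Step 4: m = -2.70805 / -0.84611 = 3.20

3.20 (Weibull m)


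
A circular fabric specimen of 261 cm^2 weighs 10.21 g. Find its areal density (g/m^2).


Formula: GSM = mass_g / area_m2
Step 1: Convert area: 261 cm^2 = 261 / 10000 = 0.0261 m^2
Step 2: GSM = 10.21 g / 0.0261 m^2 = 391.2 g/m^2

391.2 g/m^2


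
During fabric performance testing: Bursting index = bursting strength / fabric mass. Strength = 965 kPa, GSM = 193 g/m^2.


Formula: Bursting Index = Bursting Strength / Fabric GSM
BI = 965 kPa / 193 g/m^2
BI = 5.000 kPa/(g/m^2)

5.000 kPa/(g/m^2)


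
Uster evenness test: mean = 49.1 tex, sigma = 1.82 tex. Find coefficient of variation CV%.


Formula: CV% = (standard deviation / mean) * 100
Step 1: Ratio = 1.82 / 49.1 = 0.037067
Step 2: CV% = 0.037067 * 100 = 3.7067% ≈ 3.7%

3.7%


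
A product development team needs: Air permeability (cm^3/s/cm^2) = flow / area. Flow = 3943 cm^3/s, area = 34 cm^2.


Formula: Air Permeability = Airflow / Test Area
AP = 3943 cm^3/s / 34 cm^2
AP = 116.0 cm^3/s/cm^2

116.0 cm^3/s/cm^2


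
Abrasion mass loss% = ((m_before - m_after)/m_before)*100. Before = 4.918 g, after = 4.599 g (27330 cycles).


Formula: Mass loss% = ((m_before - m_after) / m_before) * 100
Step 1: Mass loss = 4.918 - 4.599 = 0.319 g
Step 2: Ratio = 0.319 / 4.918 = 0.0648638
Step 3: Mass loss% = 0.0648638 * 100 = 6.48638% ≈ 6.49%

6.49%


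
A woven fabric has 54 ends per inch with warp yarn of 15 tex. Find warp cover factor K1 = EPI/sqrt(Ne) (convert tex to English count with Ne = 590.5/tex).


Formula: K1 = EPI / sqrt(Ne), with Ne = 590.5 / tex_warp
Step 1: Ne = 590.5 / 15 = 39.367
Step 2: sqrt(Ne) = sqrt(39.367) = 6.2743
Step 3: K1 = 54 / 6.2743 = 8.6

8.6


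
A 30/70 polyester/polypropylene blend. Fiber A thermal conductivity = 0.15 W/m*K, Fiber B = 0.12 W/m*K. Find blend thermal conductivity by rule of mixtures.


Formula: Blend property = (fraction_A * property_A) + (fraction_B * property_B)
Step 1: Contribution A = 30/100 * 0.15 W/m*K = 0.045 W/m*K
Step 2: Contribution B = 70/100 * 0.12 W/m*K = 0.084 W/m*K
Step 3: Blend thermal conductivity = 0.045 + 0.084 = 0.129 W/m*K

0.129 W/m*K


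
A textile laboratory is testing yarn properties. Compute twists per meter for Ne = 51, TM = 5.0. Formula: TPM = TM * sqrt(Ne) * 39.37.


Formula: TPM = TM * sqrt(Ne) * 39.37
Step 1: sqrt(Ne) = sqrt(51) = 7.1414
Step 2: TM * sqrt(Ne) = 5.0 * 7.1414 = 35.707
Step 3: TPM = 35.707 * 39.37 = 1406 twists/m

1406 twists/m


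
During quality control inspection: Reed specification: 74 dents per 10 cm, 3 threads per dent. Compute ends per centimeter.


Formula: EPC = (dents per 10 cm * ends per dent) / 10
Step 1: Total ends per 10 cm = 74 * 3 = 222
Step 2: EPC = 222 / 10 = 22.2 ends/cm

22.2 ends/cm


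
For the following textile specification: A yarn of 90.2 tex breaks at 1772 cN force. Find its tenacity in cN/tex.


Formula: Tenacity = Breaking force / Linear density
Tenacity = 1772 cN / 90.2 tex
Tenacity = 19.65 cN/tex

19.65 cN/tex


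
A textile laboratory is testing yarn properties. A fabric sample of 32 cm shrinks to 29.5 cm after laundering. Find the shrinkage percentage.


Formula: Shrinkage% = ((L_before - L_after) / L_before) * 100
Step 1: Shrinkage = 32 - 29.5 = 2.5 cm
Step 2: Shrinkage% = (2.5 / 32) * 100
Step 3: Shrinkage% = 0.078125 * 100 = 7.8125% ≈ 7.8%

7.8%


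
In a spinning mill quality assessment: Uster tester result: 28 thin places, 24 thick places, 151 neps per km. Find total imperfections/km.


Formula: Total = thin places + thick places + neps
Total = 28 + 24 + 151
Total = 203 imperfections/km

203 imperfections/km


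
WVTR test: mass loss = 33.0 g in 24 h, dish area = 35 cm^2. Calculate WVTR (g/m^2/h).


Formula: WVTR = mass_loss / (area * time)
Step 1: Convert area: 35 cm^2 = 0.0035 m^2
Step 2: WVTR = 33.0 g / (0.0035 m^2 * 24 h)
Step 3: WVTR = 33.0 / 0.084 = 392.9 g/m^2/h

392.9 g/m^2/h


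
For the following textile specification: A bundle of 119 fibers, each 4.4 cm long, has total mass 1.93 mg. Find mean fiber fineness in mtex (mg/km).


Formula: fineness (mtex) = mass (mg) / total length (km) = (mass_mg / total_length_m) * 1000
Step 1: Convert fiber length: 4.4 cm = 0.044 m
Step 2: Total fiber length = 119 * 0.044 = 5.236 m
Step 3: Linear density = 1.93 mg / 5.236 m = 0.3686 mg/m
Step 4: fineness = 0.3686 * 1000 = 368.6 mtex

368.6 mtex


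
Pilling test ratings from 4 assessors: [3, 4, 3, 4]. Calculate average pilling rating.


Formula: Mean = sum / count
Sum = 3 + 4 + 3 + 4 = 14
Mean = 14 / 4 = 3.5

3.5


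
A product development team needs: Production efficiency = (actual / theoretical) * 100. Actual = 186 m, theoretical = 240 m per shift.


Formula: Efficiency% = (Actual output / Theoretical output) * 100
Efficiency% = (186 / 240) * 100
Efficiency% = 0.775 * 100 = 77.5%

77.5%


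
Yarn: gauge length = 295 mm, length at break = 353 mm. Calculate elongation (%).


Formula: Elongation (%) = ((L_break - L0) / L0) * 100
Step 1: Extension = 353 - 295 = 58 mm
Step 2: Elongation = (58 / 295) * 100
Step 3: Elongation = 0.19661 * 100 = 19.661% ≈ 19.7%

19.7%


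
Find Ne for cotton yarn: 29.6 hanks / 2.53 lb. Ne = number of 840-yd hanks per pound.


Formula: Ne = hanks / mass_lb
Substituting: Ne = 29.6 / 2.53
Ne = 11.7

11.7 Ne


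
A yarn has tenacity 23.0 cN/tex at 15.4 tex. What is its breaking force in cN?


Formula: Breaking force = Tenacity * Linear density
F = 23.0 cN/tex * 15.4 tex
F = 354.20 cN

354.20 cN


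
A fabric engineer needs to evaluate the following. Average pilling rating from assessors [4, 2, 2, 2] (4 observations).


Formula: Mean = sum / count
Sum = 4 + 2 + 2 + 2 = 10
Mean = 10 / 4 = 2.5

2.5


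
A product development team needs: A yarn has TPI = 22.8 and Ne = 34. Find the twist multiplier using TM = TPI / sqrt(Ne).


Formula: TM = TPI / sqrt(Ne)
Step 1: sqrt(Ne) = sqrt(34) = 5.831
Step 2: TM = 22.8 / 5.831 = 3.91

3.91 TM


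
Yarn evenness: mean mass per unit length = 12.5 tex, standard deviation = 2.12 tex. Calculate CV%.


Formula: CV% = (standard deviation / mean) * 100
Step 1: Ratio = 2.12 / 12.5 = 0.1696
Step 2: CV% = 0.1696 * 100 = 16.96% ≈ 17.0%

17.0%


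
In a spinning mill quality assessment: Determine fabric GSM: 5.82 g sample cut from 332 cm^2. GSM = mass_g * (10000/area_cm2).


Formula: GSM = mass_g / area_m2
Step 1: Convert area: 332 cm^2 = 332 / 10000 = 0.0332 m^2
Step 2: GSM = 5.82 g / 0.0332 m^2 = 175.3 g/m^2

175.3 g/m^2


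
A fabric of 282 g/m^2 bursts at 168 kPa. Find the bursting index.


Formula: Bursting Index = Bursting Strength / Fabric GSM
BI = 168 kPa / 282 g/m^2
BI = 0.596 kPa/(g/m^2)

0.596 kPa/(g/m^2)


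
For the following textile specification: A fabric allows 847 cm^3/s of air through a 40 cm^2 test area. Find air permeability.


Formula: Air Permeability = Airflow / Test Area
AP = 847 cm^3/s / 40 cm^2
AP = 21.2 cm^3/s/cm^2

21.2 cm^3/s/cm^2


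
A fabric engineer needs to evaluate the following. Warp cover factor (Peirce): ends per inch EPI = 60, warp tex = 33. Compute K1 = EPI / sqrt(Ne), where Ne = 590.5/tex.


Formula: K1 = EPI / sqrt(Ne), with Ne = 590.5 / tex_warp
Step 1: Ne = 590.5 / 33 = 17.894
Step 2: sqrt(Ne) = sqrt(17.894) = 4.2301
Step 3: K1 = 60 / 4.2301 = 14.2

14.2


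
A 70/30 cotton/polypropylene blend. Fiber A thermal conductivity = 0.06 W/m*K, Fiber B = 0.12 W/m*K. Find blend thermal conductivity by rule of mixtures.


Formula: Blend property = (fraction_A * property_A) + (fraction_B * property_B)
Step 1: Contribution A = 70/100 * 0.06 W/m*K = 0.042 W/m*K
Step 2: Contribution B = 30/100 * 0.12 W/m*K = 0.036 W/m*K
Step 3: Blend thermal conductivity = 0.042 + 0.036 = 0.078 W/m*K

0.078 W/m*K


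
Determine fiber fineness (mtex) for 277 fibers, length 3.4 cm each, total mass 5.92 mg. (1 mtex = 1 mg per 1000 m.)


Formula: fineness (mtex) = mass (mg) / total length (km) = (mass_mg / total_length_m) * 1000
Step 1: Convert fiber length: 3.4 cm = 0.034 m
Step 2: Total fiber length = 277 * 0.034 = 9.418 m
Step 3: Linear density = 5.92 mg / 9.418 m = 0.6286 mg/m
Step 4: fineness = 0.6286 * 1000 = 628.6 mtex

628.6 mtex


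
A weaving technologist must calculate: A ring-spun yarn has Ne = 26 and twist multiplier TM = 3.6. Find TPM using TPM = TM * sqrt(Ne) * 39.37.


Formula: TPM = TM * sqrt(Ne) * 39.37
Step 1: sqrt(Ne) = sqrt(26) = 5.099
Step 2: TM * sqrt(Ne) = 3.6 * 5.099 = 18.3564
Step 3: TPM = 18.3564 * 39.37 = 723 twists/m

723 twists/m


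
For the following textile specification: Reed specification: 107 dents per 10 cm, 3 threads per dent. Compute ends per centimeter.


Formula: EPC = (dents per 10 cm * ends per dent) / 10
Step 1: Total ends per 10 cm = 107 * 3 = 321
Step 2: EPC = 321 / 10 = 32.1 ends/cm

32.1 ends/cm


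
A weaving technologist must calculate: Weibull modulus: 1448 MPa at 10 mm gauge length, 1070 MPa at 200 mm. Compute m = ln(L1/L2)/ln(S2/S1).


Formula: m = ln(L1/L2) / ln(S2/S1)
Step 1: ln(L1/L2) = ln(10/200) = -2.99573
Step 2: S2/S1 = 1070/1448 = 0.73895
Step 3: ln(S2/S1) = ln(0.73895) = -0.30253
Step 4: m = -2.99573 / -0.30253 = 9.90

9.90 (Weibull m)


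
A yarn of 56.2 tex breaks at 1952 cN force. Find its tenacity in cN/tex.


Formula: Tenacity = Breaking force / Linear density
Tenacity = 1952 cN / 56.2 tex
Tenacity = 34.73 cN/tex

34.73 cN/tex


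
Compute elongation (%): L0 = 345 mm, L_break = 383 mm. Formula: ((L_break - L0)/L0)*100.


Formula: Elongation (%) = ((L_break - L0) / L0) * 100
Step 1: Extension = 383 - 345 = 38 mm
Step 2: Elongation = (38 / 345) * 100
Step 3: Elongation = 0.110145 * 100 = 11.0145% ≈ 11.0%

11.0%


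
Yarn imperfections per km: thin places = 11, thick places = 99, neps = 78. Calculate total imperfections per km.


Formula: Total = thin places + thick places + neps
Total = 11 + 99 + 78
Total = 188 imperfections/km

188 imperfections/km


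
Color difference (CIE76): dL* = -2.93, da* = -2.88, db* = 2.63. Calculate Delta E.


Formula: Delta E = sqrt(dL*^2 + da*^2 + db*^2)
Step 1: dL*^2 = (-2.93)^2 = 8.5849
Step 2: da*^2 = (-2.88)^2 = 8.2944
Step 3: db*^2 = 2.63^2 = 6.9169
Step 4: Sum = 8.5849 + 8.2944 + 6.9169 = 23.7962
Step 5: Delta E = sqrt(23.7962) = 4.88

4.88 Delta E


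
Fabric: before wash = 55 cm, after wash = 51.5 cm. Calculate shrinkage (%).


Formula: Shrinkage% = ((L_before - L_after) / L_before) * 100
Step 1: Shrinkage = 55 - 51.5 = 3.5 cm
Step 2: Shrinkage% = (3.5 / 55) * 100
Step 3: Shrinkage% = 0.063636 * 100 = 6.3636% ≈ 6.4%

6.4%


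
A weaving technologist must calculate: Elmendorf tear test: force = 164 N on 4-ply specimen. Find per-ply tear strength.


Formula: Per-ply strength = Total force / Number of plies
Per-ply = 164 N / 4
Per-ply = 41 N

41 N


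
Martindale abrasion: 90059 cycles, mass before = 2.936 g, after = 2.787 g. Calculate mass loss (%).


Formula: Mass loss% = ((m_before - m_after) / m_before) * 100
Step 1: Mass loss = 2.936 - 2.787 = 0.149 g
Step 2: Ratio = 0.149 / 2.936 = 0.0507493
Step 3: Mass loss% = 0.0507493 * 100 = 5.07493% ≈ 5.07%

5.07%


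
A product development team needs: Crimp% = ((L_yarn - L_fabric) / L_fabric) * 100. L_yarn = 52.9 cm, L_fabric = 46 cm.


Formula: Crimp% = ((L_yarn - L_fabric) / L_fabric) * 100
Step 1: Extension = 52.9 - 46 = 6.9 cm
Step 2: Crimp% = (6.9 / 46) * 100
Step 3: Crimp% = 0.15 * 100 = 15.0%

15.0%


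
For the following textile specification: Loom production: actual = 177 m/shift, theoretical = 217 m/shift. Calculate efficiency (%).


Formula: Efficiency% = (Actual output / Theoretical output) * 100
Efficiency% = (177 / 217) * 100
Efficiency% = 0.815668 * 100 = 81.5668% ≈ 81.6%

81.6%


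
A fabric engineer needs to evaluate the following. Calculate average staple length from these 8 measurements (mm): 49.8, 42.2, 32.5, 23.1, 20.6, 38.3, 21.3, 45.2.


Formula: Mean = sum of lengths / count
Sum = 49.8 + 42.2 + 32.5 + 23.1 + 20.6 + 38.3 + 21.3 + 45.2
Sum = 273.0 mm
Mean = 273.0 / 8 = 34.13 mm

34.13 mm


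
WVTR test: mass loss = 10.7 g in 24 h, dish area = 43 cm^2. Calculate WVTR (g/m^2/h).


Formula: WVTR = mass_loss / (area * time)
Step 1: Convert area: 43 cm^2 = 0.0043 m^2
Step 2: WVTR = 10.7 g / (0.0043 m^2 * 24 h)
Step 3: WVTR = 10.7 / 0.1032 = 103.7 g/m^2/h

103.7 g/m^2/h


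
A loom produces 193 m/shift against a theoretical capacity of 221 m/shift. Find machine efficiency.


Formula: Efficiency% = (Actual output / Theoretical output) * 100
Efficiency% = (193 / 221) * 100
Efficiency% = 0.873303 * 100 = 87.3303% ≈ 87.3%

87.3%


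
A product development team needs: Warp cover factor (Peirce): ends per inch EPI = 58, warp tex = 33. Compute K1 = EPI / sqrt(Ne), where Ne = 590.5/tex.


Formula: K1 = EPI / sqrt(Ne), with Ne = 590.5 / tex_warp
Step 1: Ne = 590.5 / 33 = 17.894
Step 2: sqrt(Ne) = sqrt(17.894) = 4.2301
Step 3: K1 = 58 / 4.2301 = 13.7

13.7


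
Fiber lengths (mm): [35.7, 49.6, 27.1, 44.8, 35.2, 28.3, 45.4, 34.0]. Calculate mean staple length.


Formula: Mean = sum of lengths / count
Sum = 35.7 + 49.6 + 27.1 + 44.8 + 35.2 + 28.3 + 45.4 + 34.0
Sum = 300.1 mm
Mean = 300.1 / 8 = 37.51 mm

37.51 mm


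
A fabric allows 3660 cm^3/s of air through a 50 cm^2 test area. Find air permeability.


Formula: Air Permeability = Airflow / Test Area
AP = 3660 cm^3/s / 50 cm^2
AP = 73.2 cm^3/s/cm^2

73.2 cm^3/s/cm^2


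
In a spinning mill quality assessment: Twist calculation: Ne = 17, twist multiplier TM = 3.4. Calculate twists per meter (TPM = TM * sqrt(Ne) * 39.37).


Formula: TPM = TM * sqrt(Ne) * 39.37
Step 1: sqrt(Ne) = sqrt(17) = 4.1231
Step 2: TM * sqrt(Ne) = 3.4 * 4.1231 = 14.0185
Step 3: TPM = 14.0185 * 39.37 = 552 twists/m

552 twists/m


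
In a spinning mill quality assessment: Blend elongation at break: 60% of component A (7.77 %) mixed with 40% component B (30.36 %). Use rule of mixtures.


Formula: Blend property = (fraction_A * property_A) + (fraction_B * property_B)
Step 1: Contribution A = 60/100 * 7.77 % = 4.662 %
Step 2: Contribution B = 40/100 * 30.36 % = 12.144 %
Step 3: Blend elongation at break = 4.662 + 12.144 = 16.806 %

16.806 %


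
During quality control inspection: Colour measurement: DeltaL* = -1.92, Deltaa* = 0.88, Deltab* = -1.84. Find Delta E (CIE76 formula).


Formula: Delta E = sqrt(dL*^2 + da*^2 + db*^2)
Step 1: dL*^2 = (-1.92)^2 = 3.6864
Step 2: da*^2 = 0.88^2 = 0.7744
Step 3: db*^2 = (-1.84)^2 = 3.3856
Step 4: Sum = 3.6864 + 0.7744 + 3.3856 = 7.8464
Step 5: Delta E = sqrt(7.8464) = 2.8

2.8 Delta E


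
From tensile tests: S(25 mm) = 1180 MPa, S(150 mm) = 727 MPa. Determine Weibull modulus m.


Formula: m = ln(L1/L2) / ln(S2/S1)
Step 1: ln(L1/L2) = ln(25/150) = -1.79176
Step 2: S2/S1 = 727/1180 = 0.6161
Step 3: ln(S2/S1) = ln(0.6161) = -0.48435
Step 4: m = -1.79176 / -0.48435 = 3.70

3.70 (Weibull m)


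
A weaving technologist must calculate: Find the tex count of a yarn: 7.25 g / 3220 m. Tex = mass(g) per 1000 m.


Formula: Tex = (mass_g / length_m) * 1000
Substituting: Tex = (7.25 / 3220) * 1000
Intermediate: 7.25 / 3220 = 0.00225155 g/m
Tex = 0.00225155 * 1000 = 2.25 tex

2.25 tex


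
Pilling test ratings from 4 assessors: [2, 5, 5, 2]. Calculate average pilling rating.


Formula: Mean = sum / count
Sum = 2 + 5 + 5 + 2 = 14
Mean = 14 / 4 = 3.5

3.5


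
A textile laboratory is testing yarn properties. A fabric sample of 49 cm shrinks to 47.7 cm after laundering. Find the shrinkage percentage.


Formula: Shrinkage% = ((L_before - L_after) / L_before) * 100
Step 1: Shrinkage = 49 - 47.7 = 1.3 cm
Step 2: Shrinkage% = (1.3 / 49) * 100
Step 3: Shrinkage% = 0.026531 * 100 = 2.6531% ≈ 2.7%

2.7%


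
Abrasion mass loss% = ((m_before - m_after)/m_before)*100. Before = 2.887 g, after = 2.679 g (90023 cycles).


Formula: Mass loss% = ((m_before - m_after) / m_before) * 100
Step 1: Mass loss = 2.887 - 2.679 = 0.208 g
Step 2: Ratio = 0.208 / 2.887 = 0.0720471
Step 3: Mass loss% = 0.0720471 * 100 = 7.20471% ≈ 7.20%

7.20%


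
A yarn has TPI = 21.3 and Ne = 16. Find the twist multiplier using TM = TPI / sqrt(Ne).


Formula: TM = TPI / sqrt(Ne)
Step 1: sqrt(Ne) = sqrt(16) = 4
Step 2: TM = 21.3 / 4 = 5.33

5.33 TM


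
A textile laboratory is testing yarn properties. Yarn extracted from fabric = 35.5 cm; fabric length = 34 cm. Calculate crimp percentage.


Formula: Crimp% = ((L_yarn - L_fabric) / L_fabric) * 100
Step 1: Extension = 35.5 - 34 = 1.5 cm
Step 2: Crimp% = (1.5 / 34) * 100
Step 3: Crimp% = 0.044118 * 100 = 4.4118% ≈ 4.4%

4.4%


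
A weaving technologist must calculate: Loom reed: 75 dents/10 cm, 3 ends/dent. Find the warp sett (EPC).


Formula: EPC = (dents per 10 cm * ends per dent) / 10
Step 1: Total ends per 10 cm = 75 * 3 = 225
Step 2: EPC = 225 / 10 = 22.5 ends/cm

22.5 ends/cm


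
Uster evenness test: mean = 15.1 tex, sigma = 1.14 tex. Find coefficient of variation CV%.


Formula: CV% = (standard deviation / mean) * 100
Step 1: Ratio = 1.14 / 15.1 = 0.075497
Step 2: CV% = 0.075497 * 100 = 7.5497% ≈ 7.5%

7.5%


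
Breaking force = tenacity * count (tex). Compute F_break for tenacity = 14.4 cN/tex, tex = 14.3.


Formula: Breaking force = Tenacity * Linear density
F = 14.4 cN/tex * 14.3 tex
F = 205.92 cN

205.92 cN


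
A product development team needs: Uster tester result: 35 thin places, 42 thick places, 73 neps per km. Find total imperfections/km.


Formula: Total = thin places + thick places + neps
Total = 35 + 42 + 73
Total = 150 imperfections/km

150 imperfections/km


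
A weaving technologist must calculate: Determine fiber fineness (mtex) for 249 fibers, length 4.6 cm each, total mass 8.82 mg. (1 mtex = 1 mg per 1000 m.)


Formula: fineness (mtex) = mass (mg) / total length (km) = (mass_mg / total_length_m) * 1000
Step 1: Convert fiber length: 4.6 cm = 0.046 m
Step 2: Total fiber length = 249 * 0.046 = 11.454 m
Step 3: Linear density = 8.82 mg / 11.454 m = 0.7700 mg/m
Step 4: fineness = 0.7700 * 1000 = 770.0 mtex

770.0 mtex


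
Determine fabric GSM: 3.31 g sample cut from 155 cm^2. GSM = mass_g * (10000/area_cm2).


Formula: GSM = mass_g / area_m2
Step 1: Convert area: 155 cm^2 = 155 / 10000 = 0.0155 m^2
Step 2: GSM = 3.31 g / 0.0155 m^2 = 213.5 g/m^2

213.5 g/m^2


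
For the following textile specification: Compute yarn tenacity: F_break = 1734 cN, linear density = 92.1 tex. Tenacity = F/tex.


Formula: Tenacity = Breaking force / Linear density
Tenacity = 1734 cN / 92.1 tex
Tenacity = 18.83 cN/tex

18.83 cN/tex


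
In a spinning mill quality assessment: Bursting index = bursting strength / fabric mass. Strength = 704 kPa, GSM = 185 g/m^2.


Formula: Bursting Index = Bursting Strength / Fabric GSM
BI = 704 kPa / 185 g/m^2
BI = 3.805 kPa/(g/m^2)

3.805 kPa/(g/m^2)


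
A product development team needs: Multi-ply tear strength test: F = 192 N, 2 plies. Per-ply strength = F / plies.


Formula: Per-ply strength = Total force / Number of plies
Per-ply = 192 N / 2
Per-ply = 96 N

96 N


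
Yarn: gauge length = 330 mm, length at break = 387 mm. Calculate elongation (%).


Formula: Elongation (%) = ((L_break - L0) / L0) * 100
Step 1: Extension = 387 - 330 = 57 mm
Step 2: Elongation = (57 / 330) * 100
Step 3: Elongation = 0.172727 * 100 = 17.2727% ≈ 17.3%

17.3%


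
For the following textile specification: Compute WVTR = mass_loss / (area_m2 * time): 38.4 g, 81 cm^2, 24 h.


Formula: WVTR = mass_loss / (area * time)
Step 1: Convert area: 81 cm^2 = 0.0081 m^2
Step 2: WVTR = 38.4 g / (0.0081 m^2 * 24 h)
Step 3: WVTR = 38.4 / 0.1944 = 197.5 g/m^2/h

197.5 g/m^2/h


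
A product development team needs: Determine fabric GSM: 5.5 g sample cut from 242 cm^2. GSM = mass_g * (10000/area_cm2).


Formula: GSM = mass_g / area_m2
Step 1: Convert area: 242 cm^2 = 242 / 10000 = 0.0242 m^2
Step 2: GSM = 5.5 g / 0.0242 m^2 = 227.3 g/m^2

227.3 g/m^2


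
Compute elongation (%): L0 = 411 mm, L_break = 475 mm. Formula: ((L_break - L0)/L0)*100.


Formula: Elongation (%) = ((L_break - L0) / L0) * 100
Step 1: Extension = 475 - 411 = 64 mm
Step 2: Elongation = (64 / 411) * 100
Step 3: Elongation = 0.155718 * 100 = 15.5718% ≈ 15.6%

15.6%


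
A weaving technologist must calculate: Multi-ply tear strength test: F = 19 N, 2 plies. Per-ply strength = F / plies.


Formula: Per-ply strength = Total force / Number of plies
Per-ply = 19 N / 2
Per-ply = 9.5 N

9.5 N
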